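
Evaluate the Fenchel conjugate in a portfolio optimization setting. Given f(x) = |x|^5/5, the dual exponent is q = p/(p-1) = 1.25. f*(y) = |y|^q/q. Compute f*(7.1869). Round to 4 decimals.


The conjugate exponent q satisfies 1/p + 1/q = 1.
p = 5, so q = 5/(5 - 1) = 1.25
|y|^q = 7.1869^1.25 = 11.7673
f*(7.1869) = 11.7673 / 1.25 = 9.4138


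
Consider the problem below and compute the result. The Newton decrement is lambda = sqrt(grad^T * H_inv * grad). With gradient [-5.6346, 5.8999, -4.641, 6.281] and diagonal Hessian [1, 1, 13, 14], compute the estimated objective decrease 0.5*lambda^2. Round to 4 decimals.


Step 1: H is diagonal, so H^(-1) * g = [-5.6346, 5.8999, -0.357, 0.4486].
Step 2: g^T H^(-1) g = sum_i g_i^2 / H_ii
  = (-5.6346)^2/1 + (5.8999)^2/1 + (-4.641)^2/13 + (6.281)^2/14
  = 31.7487 + 34.8088 + 1.6568 + 2.8179 = 71.0323
Step 3: Objective decrease = 0.5 * g^T H^(-1) g = 35.5161


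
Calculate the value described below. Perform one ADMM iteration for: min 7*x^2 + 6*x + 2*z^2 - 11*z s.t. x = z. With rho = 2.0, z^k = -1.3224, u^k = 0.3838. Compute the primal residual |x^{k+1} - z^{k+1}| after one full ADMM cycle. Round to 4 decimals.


ADMM iteration with rho = 2.0, z^k = -1.3224, u^k = 0.3838
Step 1: x-update.
Minimize 7*x^2 + 6*x + (2.0/2)*(x + 1.3224 + 0.3838)^2
FOC: (2*7 + 2.0)*x = -6 + 2.0*(-1.3224 - 0.3838)
x^{k+1} = -0.5883
Step 2: z-update.
Minimize 2*z^2 - 11*z + (2.0/2)*(-0.5883 - z + 0.3838)^2
FOC: (2*2 + 2.0)*z = 11 + 2.0*(-0.5883 + 0.3838)
z^{k+1} = 1.7652
Step 3: u-update.
u^{k+1} = 0.3838 - 0.5883 - 1.7652 = -1.9697
Step 4: Primal residual = |-0.5883 - 1.7652| = 2.3535


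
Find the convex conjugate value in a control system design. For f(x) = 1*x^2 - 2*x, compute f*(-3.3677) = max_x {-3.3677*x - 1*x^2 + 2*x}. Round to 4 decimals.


f*(y) = sup_x {y*x - a*x^2 - b*x} = sup_x {(y-b)*x - a*x^2}
FOC: (y - b) - 2a*x = 0 => x* = (y - b)/(2a)
x* = (-3.3677 + 2)/(2*1) = -0.6839
f*(-3.3677) = (y-b)^2/(4a) = (-3.3677 + 2)^2/(4*1)
= 1.8706/4 = 0.4677


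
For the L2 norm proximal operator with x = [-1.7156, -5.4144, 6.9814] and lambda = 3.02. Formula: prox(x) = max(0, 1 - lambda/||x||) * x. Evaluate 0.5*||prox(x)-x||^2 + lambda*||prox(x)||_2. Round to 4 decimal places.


Step 1: Compute ||x||.
||x|| = 8.9999
Step 2: Compute scaling factor.
scale = max(0, 1 - 3.02/8.9999) = 0.6644
Step 3: prox(x) = [-1.1399, -3.5976, 4.6387]
||prox(x)|| = 5.9799
Step 4: Proximal objective.
0.5*||prox-x||^2 = 4.5602
lambda*||prox|| = 18.0593
Total = 22.6196


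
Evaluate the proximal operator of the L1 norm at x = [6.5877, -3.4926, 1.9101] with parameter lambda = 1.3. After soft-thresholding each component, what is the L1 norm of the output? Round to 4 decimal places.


Soft-thresholding with lambda = 1.3:
prox(6.5877) = sign(6.5877)*max(|6.5877| - 1.3, 0) = 5.2877
prox(-3.4926) = sign(-3.4926)*max(|-3.4926| - 1.3, 0) = -2.1926
prox(1.9101) = sign(1.9101)*max(|1.9101| - 1.3, 0) = 0.6101
prox(x) = [5.2877, -2.1926, 0.6101]
||prox(x)||_1 = 5.2877 + 2.1926 + 0.6101 = 8.0904


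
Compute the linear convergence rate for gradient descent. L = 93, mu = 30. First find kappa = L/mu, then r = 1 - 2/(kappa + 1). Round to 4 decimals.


Step 1: Compute the condition number.
kappa = L/mu = 93/30 = 3.1
Step 2: Compute the convergence rate.
r = 1 - 2/(kappa + 1) = 1 - 2*mu/(L + mu) = (L - mu)/(L + mu) = 63/123 = 0.5122


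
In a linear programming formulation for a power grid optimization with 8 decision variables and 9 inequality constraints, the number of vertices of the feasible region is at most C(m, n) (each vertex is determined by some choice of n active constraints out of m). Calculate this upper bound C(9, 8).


Each vertex corresponds to some choice of n active constraints out of m, so the number of vertices is at most C(m, n) = m! / (n!(m-n)!).
m = 9, n = 8
Numerator: 9 * 8 * 7 * 6 * 5 * 4 * 3 * 2
Denominator: 8! = 40320
C(9, 8) = 9


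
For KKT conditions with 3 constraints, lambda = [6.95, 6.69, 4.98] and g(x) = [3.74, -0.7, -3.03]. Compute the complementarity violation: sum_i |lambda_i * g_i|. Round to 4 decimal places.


KKT complementary slackness check:
lambda_1 * g_1 = 6.95 * 3.74 = 25.993
lambda_2 * g_2 = 6.69 * -0.7 = -4.683
lambda_3 * g_3 = 4.98 * -3.03 = -15.0894
Total violation = 25.993 + 4.683 + 15.0894 = 45.7654


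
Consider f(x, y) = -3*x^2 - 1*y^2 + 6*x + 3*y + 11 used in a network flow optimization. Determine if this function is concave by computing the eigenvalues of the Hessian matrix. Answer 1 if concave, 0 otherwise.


The Hessian of f(x,y) = -3*x^2 - 1*y^2 + 6*x + 3*y + 11 is:
H = [[-6, 0], [0, -2]]
Trace = -6 - 2 = -8
Determinant = -6*-2 - (0)^2 = 12
Discriminant = (-8)^2 - 4*12 = 16.0
Eigenvalues: lambda_1 = -6.0, lambda_2 = -2.0
The function is concave.

1


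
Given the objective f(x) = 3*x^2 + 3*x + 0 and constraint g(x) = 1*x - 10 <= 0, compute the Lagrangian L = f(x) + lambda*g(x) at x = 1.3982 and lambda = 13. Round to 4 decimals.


Step 1: Evaluate f(x).
f(1.3982) = 3*1.3982^2 + 3*1.3982 + 0 = 10.0595
Step 2: Evaluate g(x).
g(1.3982) = 1*1.3982 - 10 = -8.6018
Step 3: Compute Lagrangian.
L = 10.0595 + 13*-8.6018 = -101.7639


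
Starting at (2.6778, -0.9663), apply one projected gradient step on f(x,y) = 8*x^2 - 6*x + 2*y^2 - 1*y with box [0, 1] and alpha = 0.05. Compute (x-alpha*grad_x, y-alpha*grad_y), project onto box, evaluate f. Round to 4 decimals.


Step 1: Compute gradient at (2.6778, -0.9663).
grad_x = 2*8*2.6778 - 6 = 36.8448
grad_y = 2*2*-0.9663 - 1 = -4.8652
Step 2: Gradient step.
x_raw = 2.6778 - 0.05*36.8448 = 0.8356
y_raw = -0.9663 - 0.05*-4.8652 = -0.723
Step 3: Project onto [0, 1].
x_proj = clip(0.8356) = 0.8356
y_proj = clip(-0.723) = 0.0
Step 4: Evaluate f.
f(0.8356, 0.0) = 0.5719


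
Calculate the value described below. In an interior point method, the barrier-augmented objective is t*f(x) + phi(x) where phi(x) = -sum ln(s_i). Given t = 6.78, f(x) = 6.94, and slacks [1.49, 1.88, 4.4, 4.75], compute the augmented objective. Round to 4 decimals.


Step 1: Compute log-barrier.
ln values: [0.3988, 0.6313, 1.4816, 1.5581]
phi = -(0.3988 + 0.6313 + 1.4816 + 1.5581) = -4.0698
Step 2: Compute augmented objective.
t*f(x) = 6.78*6.94 = 47.0532
Total = 47.0532 - 4.0698 = 42.9834


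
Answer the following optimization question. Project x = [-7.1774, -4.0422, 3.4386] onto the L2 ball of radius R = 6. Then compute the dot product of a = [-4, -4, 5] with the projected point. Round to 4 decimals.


Step 1: Compute ||x|| (intermediates to 6 decimals).
||x|| = sqrt((-7.1774)^2 + (-4.0422)^2 + 3.4386^2) = 8.926277
Step 2: Project.
Since ||x|| > R, scale = R/||x|| = 6/8.926277 = 0.672173, proj(x) = scale * x
proj(x) = [-4.824454, -2.717058, 2.311334]
Step 3: Dot product.
a^T * proj(x) = -4*(-4.824454) - 4*(-2.717058) + 5*2.311334 = 41.7227


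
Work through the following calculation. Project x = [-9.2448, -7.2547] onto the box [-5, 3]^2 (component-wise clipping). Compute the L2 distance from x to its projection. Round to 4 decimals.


Project each component onto [-5, 3].
clip(-9.2448) = -5.0, clip(-7.2547) = -5.0
Projection = [-5.0, -5.0]
Squared diffs: [18.0183, 5.0837]
Distance = sqrt(23.102) = 4.8065


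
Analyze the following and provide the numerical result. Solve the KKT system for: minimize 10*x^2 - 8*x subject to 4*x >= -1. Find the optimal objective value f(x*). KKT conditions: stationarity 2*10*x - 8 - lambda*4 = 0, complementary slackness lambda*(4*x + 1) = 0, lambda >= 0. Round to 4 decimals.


Step 1: Try lambda = 0 (constraint inactive).
Stationarity: 2*10*x - 8 = 0
x* = 8/(2*10) = 0.4
Check constraint: 4*0.4 = 1.6 >= -1 -- satisfied.
Step 2: Compute optimal value.
f(x*) = 10*0.4^2 - 8*0.4 = -1.6


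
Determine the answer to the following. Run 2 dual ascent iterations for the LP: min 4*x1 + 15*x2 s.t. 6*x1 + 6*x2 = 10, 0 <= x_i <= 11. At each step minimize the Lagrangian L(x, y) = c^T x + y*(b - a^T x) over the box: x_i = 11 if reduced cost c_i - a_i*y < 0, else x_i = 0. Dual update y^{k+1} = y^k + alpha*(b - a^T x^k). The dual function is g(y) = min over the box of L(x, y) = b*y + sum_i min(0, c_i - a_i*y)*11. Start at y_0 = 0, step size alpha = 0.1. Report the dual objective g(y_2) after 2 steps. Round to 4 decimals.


Dual ascent for LP: min 4*x1 + 15*x2, 6*x1 + 6*x2 = 10, 0 <= x_i <= 11
Step 1: y^k = 0.0, reduced costs: (4.0, 15.0)
  x^k = (0.0, 0.0), subgradient = b - a^T x = 10.0
  y^{k+1} = 0.0 + 0.1*10.0 = 1.0
Step 2: y^k = 1.0, reduced costs: (-2.0, 9.0)
  x^k = (11.0, 0.0), subgradient = b - a^T x = -56.0
  y^{k+1} = 1.0 + 0.1*-56.0 = -4.6
Dual objective at y_2 = -4.6: reduced costs (31.6, 42.6), box minimizer x = (0.0, 0.0)
g(y_2) = b*y + (c1 - a1*y)*x1 + (c2 - a2*y)*x2 = 10*(-4.6) + 31.6*0.0 + 42.6*0.0 = -46.0 + 0.0 + 0.0 = -46.0


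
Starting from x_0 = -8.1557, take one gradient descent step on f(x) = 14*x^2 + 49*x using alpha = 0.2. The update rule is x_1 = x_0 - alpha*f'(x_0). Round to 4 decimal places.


We compute the gradient at x_0 and apply the update.
f'(x) = 28*x + 49
f'(-8.1557) = 28*-8.1557 + 49 = -179.3596
x_1 = -8.1557 - 0.2*-179.3596 = 27.7162


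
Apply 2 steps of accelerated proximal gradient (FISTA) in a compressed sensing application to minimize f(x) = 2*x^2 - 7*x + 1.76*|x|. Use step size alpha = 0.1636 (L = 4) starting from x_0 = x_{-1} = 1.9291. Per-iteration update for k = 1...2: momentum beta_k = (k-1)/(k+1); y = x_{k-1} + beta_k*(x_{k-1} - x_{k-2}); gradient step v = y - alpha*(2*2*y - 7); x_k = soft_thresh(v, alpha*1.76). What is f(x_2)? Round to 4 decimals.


FISTA on f(x) = 2*x^2 - 7*x + 1.76*|x|
L = 4, alpha = 0.1636
Iteration 1: beta = 0.0, y = 1.9291 + 0.0*(1.9291 - 1.9291) = 1.9291
  grad(y) = 0.7164, v = y - alpha*grad = 1.8119
  prox(v) = soft_thresh(1.8119, 0.2879) = 1.524
Iteration 2: beta = 0.3333, y = 1.524 + 0.3333*(1.524 - 1.9291) = 1.3889
  grad(y) = -1.4443, v = y - alpha*grad = 1.6252
  prox(v) = soft_thresh(1.6252, 0.2879) = 1.3373
f(x_2) = 2*1.3373^2 - 7*1.3373 + 1.76*|1.3373| = -3.4307


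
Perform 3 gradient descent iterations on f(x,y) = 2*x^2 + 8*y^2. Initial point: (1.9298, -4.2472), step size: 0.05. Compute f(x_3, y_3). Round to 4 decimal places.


Gradient descent on f(x,y) = 2*x^2 + 8*y^2.
Starting point: (1.9298, -4.2472), alpha = 0.05
Step 1: grad_x = 2*2*1.9298 = 7.7192, grad_y = 2*8*-4.2472 = -67.9552
  x_1 = 1.9298 - 0.05*7.7192 = 1.5438
  y_1 = -4.2472 - 0.05*-67.9552 = -0.8494
Step 2: grad_x = 2*2*1.5438 = 6.1754, grad_y = 2*8*-0.8494 = -13.591
  x_2 = 1.5438 - 0.05*6.1754 = 1.2351
  y_2 = -0.8494 - 0.05*-13.591 = -0.1699
Step 3: grad_x = 2*2*1.2351 = 4.9403, grad_y = 2*8*-0.1699 = -2.7182
  x_3 = 1.2351 - 0.05*4.9403 = 0.9881
  y_3 = -0.1699 - 0.05*-2.7182 = -0.034
f(0.9881, -0.034) = 2*0.9881^2 + 8*(-0.034)^2 = 1.9618


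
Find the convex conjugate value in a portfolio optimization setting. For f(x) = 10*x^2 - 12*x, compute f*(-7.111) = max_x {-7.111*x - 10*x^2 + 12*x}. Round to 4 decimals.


f*(y) = sup_x {y*x - a*x^2 - b*x} = sup_x {(y-b)*x - a*x^2}
FOC: (y - b) - 2a*x = 0 => x* = (y - b)/(2a)
x* = (-7.111 + 12)/(2*10) = 0.2445
f*(-7.111) = (y-b)^2/(4a) = (-7.111 + 12)^2/(4*10)
= 23.9023/40 = 0.5976


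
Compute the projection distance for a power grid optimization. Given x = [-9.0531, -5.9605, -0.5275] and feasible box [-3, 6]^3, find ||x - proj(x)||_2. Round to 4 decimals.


Project each component onto [-3, 6].
clip(-9.0531) = -3.0, clip(-5.9605) = -3.0, clip(-0.5275) = -0.5275
Projection = [-3.0, -3.0, -0.5275]
Squared diffs: [36.64, 8.7646, 0.0]
Distance = sqrt(45.4046) = 6.7383


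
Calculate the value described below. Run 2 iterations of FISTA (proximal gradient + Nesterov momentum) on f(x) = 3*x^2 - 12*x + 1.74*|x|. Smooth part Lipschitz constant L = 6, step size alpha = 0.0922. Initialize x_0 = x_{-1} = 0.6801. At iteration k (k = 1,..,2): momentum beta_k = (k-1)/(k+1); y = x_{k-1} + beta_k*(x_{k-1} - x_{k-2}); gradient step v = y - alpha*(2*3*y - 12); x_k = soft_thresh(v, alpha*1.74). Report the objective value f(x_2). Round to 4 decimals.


FISTA on f(x) = 3*x^2 - 12*x + 1.74*|x|
L = 6, alpha = 0.0922
Iteration 1: beta = 0.0, y = 0.6801 + 0.0*(0.6801 - 0.6801) = 0.6801
  grad(y) = -7.9194, v = y - alpha*grad = 1.4103
  prox(v) = soft_thresh(1.4103, 0.1604) = 1.2498
Iteration 2: beta = 0.3333, y = 1.2498 + 0.3333*(1.2498 - 0.6801) = 1.4398
  grad(y) = -3.3615, v = y - alpha*grad = 1.7497
  prox(v) = soft_thresh(1.7497, 0.1604) = 1.5893
f(x_2) = 3*1.5893^2 - 12*1.5893 + 1.74*|1.5893| = -8.7286


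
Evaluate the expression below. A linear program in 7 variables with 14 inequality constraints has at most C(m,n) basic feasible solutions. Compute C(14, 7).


Each vertex corresponds to some choice of n active constraints out of m, so the number of vertices is at most C(m, n) = m! / (n!(m-n)!).
m = 14, n = 7
Numerator: 14 * 13 * 12 * 11 * 10 * 9 * 8
Denominator: 7! = 5040
C(14, 7) = 3432


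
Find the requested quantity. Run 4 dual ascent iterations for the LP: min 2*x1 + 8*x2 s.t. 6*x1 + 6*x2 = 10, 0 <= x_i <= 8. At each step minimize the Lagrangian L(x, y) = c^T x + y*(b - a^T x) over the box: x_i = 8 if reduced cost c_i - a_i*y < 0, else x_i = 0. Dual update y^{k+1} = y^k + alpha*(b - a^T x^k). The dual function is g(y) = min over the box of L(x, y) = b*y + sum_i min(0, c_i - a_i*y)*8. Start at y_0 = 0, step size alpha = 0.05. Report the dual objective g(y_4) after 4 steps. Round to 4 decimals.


Dual ascent for LP: min 2*x1 + 8*x2, 6*x1 + 6*x2 = 10, 0 <= x_i <= 8
Step 1: y^k = 0.0, reduced costs: (2.0, 8.0)
  x^k = (0.0, 0.0), subgradient = b - a^T x = 10.0
  y^{k+1} = 0.0 + 0.05*10.0 = 0.5
Step 2: y^k = 0.5, reduced costs: (-1.0, 5.0)
  x^k = (8.0, 0.0), subgradient = b - a^T x = -38.0
  y^{k+1} = 0.5 + 0.05*-38.0 = -1.4
Step 3: y^k = -1.4, reduced costs: (10.4, 16.4)
  x^k = (0.0, 0.0), subgradient = b - a^T x = 10.0
  y^{k+1} = -1.4 + 0.05*10.0 = -0.9
Step 4: y^k = -0.9, reduced costs: (7.4, 13.4)
  x^k = (0.0, 0.0), subgradient = b - a^T x = 10.0
  y^{k+1} = -0.9 + 0.05*10.0 = -0.4
Dual objective at y_4 = -0.4: reduced costs (4.4, 10.4), box minimizer x = (0.0, 0.0)
g(y_4) = b*y + (c1 - a1*y)*x1 + (c2 - a2*y)*x2 = 10*(-0.4) + 4.4*0.0 + 10.4*0.0 = -4.0 + 0.0 + 0.0 = -4.0


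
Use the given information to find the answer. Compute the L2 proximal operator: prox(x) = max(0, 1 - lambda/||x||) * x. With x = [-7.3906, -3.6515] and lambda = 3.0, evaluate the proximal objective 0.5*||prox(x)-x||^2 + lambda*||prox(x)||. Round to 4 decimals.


Step 1: Compute ||x||.
||x|| = 8.2434
Step 2: Compute scaling factor.
scale = max(0, 1 - 3.0/8.2434) = 0.6361
Step 3: prox(x) = [-4.701, -2.3226]
||prox(x)|| = 5.2434
Step 4: Proximal objective.
0.5*||prox-x||^2 = 4.5
lambda*||prox|| = 15.7302
Total = 20.2303


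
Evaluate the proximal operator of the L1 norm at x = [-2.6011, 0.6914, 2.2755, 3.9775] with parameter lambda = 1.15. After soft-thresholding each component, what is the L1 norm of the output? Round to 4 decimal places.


Soft-thresholding with lambda = 1.15:
prox(-2.6011) = sign(-2.6011)*max(|-2.6011| - 1.15, 0) = -1.4511
prox(0.6914) = sign(0.6914)*max(|0.6914| - 1.15, 0) = 0.0
prox(2.2755) = sign(2.2755)*max(|2.2755| - 1.15, 0) = 1.1255
prox(3.9775) = sign(3.9775)*max(|3.9775| - 1.15, 0) = 2.8275
prox(x) = [-1.4511, 0.0, 1.1255, 2.8275]
||prox(x)||_1 = 1.4511 + 0.0 + 1.1255 + 2.8275 = 5.4041


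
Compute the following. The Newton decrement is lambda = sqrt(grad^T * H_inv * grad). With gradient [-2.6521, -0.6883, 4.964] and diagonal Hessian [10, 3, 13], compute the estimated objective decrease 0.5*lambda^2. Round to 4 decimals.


Step 1: H is diagonal, so H^(-1) * g = [-0.2652, -0.2294, 0.3818].
Step 2: g^T H^(-1) g = sum_i g_i^2 / H_ii
  = (-2.6521)^2/10 + (-0.6883)^2/3 + (4.964)^2/13
  = 0.7034 + 0.1579 + 1.8955 = 2.7568
Step 3: Objective decrease = 0.5 * g^T H^(-1) g = 1.3784


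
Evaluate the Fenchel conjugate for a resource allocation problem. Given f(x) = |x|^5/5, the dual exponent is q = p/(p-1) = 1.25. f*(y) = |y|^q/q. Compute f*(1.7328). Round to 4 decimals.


The conjugate exponent q satisfies 1/p + 1/q = 1.
p = 5, so q = 5/(5 - 1) = 1.25
|y|^q = 1.7328^1.25 = 1.9881
f*(1.7328) = 1.9881 / 1.25 = 1.5905


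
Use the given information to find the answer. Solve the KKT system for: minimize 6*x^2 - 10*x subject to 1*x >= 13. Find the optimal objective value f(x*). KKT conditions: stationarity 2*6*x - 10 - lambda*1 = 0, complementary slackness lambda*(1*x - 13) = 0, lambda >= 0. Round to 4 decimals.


Step 1: Try lambda = 0 (constraint inactive).
x_unc = 10/(2*6) = 0.8333
Check: 1*0.8333 = 0.8333 < 13 -- violated!
Step 2: Constraint must be active: 1*x = 13
x* = 13/1 = 13.0
lambda = (2*6*13.0 - 10)/1 = 146.0
Step 3: Compute optimal value.
f(x*) = 6*13.0^2 - 10*13.0 = 884.0


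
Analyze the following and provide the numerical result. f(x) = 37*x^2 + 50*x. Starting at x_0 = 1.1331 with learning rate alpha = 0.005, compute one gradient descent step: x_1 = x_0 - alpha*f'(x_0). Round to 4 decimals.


We compute the gradient at x_0 and apply the update.
f'(x) = 74*x + 50
f'(1.1331) = 74*1.1331 + 50 = 133.8494
x_1 = 1.1331 - 0.005*133.8494 = 0.4639


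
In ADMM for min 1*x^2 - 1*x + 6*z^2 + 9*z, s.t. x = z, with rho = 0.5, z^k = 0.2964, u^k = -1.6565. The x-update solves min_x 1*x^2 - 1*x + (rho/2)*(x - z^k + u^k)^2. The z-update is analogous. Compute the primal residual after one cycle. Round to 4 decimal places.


ADMM iteration with rho = 0.5, z^k = 0.2964, u^k = -1.6565
Step 1: x-update.
Minimize 1*x^2 - 1*x + (0.5/2)*(x - 0.2964 - 1.6565)^2
FOC: (2*1 + 0.5)*x = 1 + 0.5*(0.2964 + 1.6565)
x^{k+1} = 0.7906
Step 2: z-update.
Minimize 6*z^2 + 9*z + (0.5/2)*(0.7906 - z - 1.6565)^2
FOC: (2*6 + 0.5)*z = -9 + 0.5*(0.7906 - 1.6565)
z^{k+1} = -0.7546
Step 3: u-update.
u^{k+1} = -1.6565 + 0.7906 + 0.7546 = -0.1113
Step 4: Primal residual = |0.7906 + 0.7546| = 1.5452


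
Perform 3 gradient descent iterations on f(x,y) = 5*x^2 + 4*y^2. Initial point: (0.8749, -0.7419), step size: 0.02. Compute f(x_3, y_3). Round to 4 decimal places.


Gradient descent on f(x,y) = 5*x^2 + 4*y^2.
Starting point: (0.8749, -0.7419), alpha = 0.02
Step 1: grad_x = 2*5*0.8749 = 8.749, grad_y = 2*4*-0.7419 = -5.9352
  x_1 = 0.8749 - 0.02*8.749 = 0.6999
  y_1 = -0.7419 - 0.02*-5.9352 = -0.6232
Step 2: grad_x = 2*5*0.6999 = 6.9992, grad_y = 2*4*-0.6232 = -4.9856
  x_2 = 0.6999 - 0.02*6.9992 = 0.5599
  y_2 = -0.6232 - 0.02*-4.9856 = -0.5235
Step 3: grad_x = 2*5*0.5599 = 5.5994, grad_y = 2*4*-0.5235 = -4.1879
  x_3 = 0.5599 - 0.02*5.5994 = 0.4479
  y_3 = -0.5235 - 0.02*-4.1879 = -0.4397
f(0.4479, -0.4397) = 5*0.4479^2 + 4*(-0.4397)^2 = 1.7767


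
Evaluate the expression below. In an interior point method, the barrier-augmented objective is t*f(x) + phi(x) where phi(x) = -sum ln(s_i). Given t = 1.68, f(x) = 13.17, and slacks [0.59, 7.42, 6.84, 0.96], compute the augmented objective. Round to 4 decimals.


Step 1: Compute log-barrier.
ln values: [-0.5276, 2.0042, 1.9228, -0.0408]
phi = -(-0.5276 + 2.0042 + 1.9228 - 0.0408) = -3.3585
Step 2: Compute augmented objective.
t*f(x) = 1.68*13.17 = 22.1256
Total = 22.1256 - 3.3585 = 18.7671


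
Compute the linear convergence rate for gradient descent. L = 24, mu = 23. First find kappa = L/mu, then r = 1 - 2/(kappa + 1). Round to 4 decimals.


Step 1: Compute the condition number.
kappa = L/mu = 24/23 = 1.0435
Step 2: Compute the convergence rate.
r = 1 - 2/(kappa + 1) = 1 - 2*mu/(L + mu) = (L - mu)/(L + mu) = 1/47 = 0.0213


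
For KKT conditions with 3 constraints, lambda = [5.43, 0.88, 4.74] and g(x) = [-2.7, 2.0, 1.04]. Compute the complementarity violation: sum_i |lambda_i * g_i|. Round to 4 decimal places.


KKT complementary slackness check:
lambda_1 * g_1 = 5.43 * -2.7 = -14.661
lambda_2 * g_2 = 0.88 * 2.0 = 1.76
lambda_3 * g_3 = 4.74 * 1.04 = 4.9296
Total violation = 14.661 + 1.76 + 4.9296 = 21.3506


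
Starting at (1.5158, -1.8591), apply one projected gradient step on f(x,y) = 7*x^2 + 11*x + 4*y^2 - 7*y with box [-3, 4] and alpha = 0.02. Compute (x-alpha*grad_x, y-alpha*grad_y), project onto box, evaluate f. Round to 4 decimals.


Step 1: Compute gradient at (1.5158, -1.8591).
grad_x = 2*7*1.5158 + 11 = 32.2212
grad_y = 2*4*-1.8591 - 7 = -21.8728
Step 2: Gradient step.
x_raw = 1.5158 - 0.02*32.2212 = 0.8714
y_raw = -1.8591 - 0.02*-21.8728 = -1.4216
Step 3: Project onto [-3, 4].
x_proj = clip(0.8714) = 0.8714
y_proj = clip(-1.4216) = -1.4216
Step 4: Evaluate f.
f(0.8714, -1.4216) = 32.936


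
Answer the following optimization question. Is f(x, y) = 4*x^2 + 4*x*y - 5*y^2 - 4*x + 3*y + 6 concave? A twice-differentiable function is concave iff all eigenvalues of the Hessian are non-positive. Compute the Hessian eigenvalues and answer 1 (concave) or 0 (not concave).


The Hessian of f(x,y) = 4*x^2 + 4*x*y - 5*y^2 - 4*x + 3*y + 6 is:
H = [[8, 4], [4, -10]]
Trace = 8 - 10 = -2
Determinant = 8*-10 - (4)^2 = -96
Discriminant = (-2)^2 - 4*-96 = 388.0
Eigenvalues: lambda_1 = -10.8489, lambda_2 = 8.8489
The function is not concave.

0


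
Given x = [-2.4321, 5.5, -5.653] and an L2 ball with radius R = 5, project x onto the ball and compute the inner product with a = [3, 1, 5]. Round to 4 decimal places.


Step 1: Compute ||x|| (intermediates to 6 decimals).
||x|| = sqrt((-2.4321)^2 + 5.5^2 + (-5.653)^2) = 8.253576
Step 2: Project.
Since ||x|| > R, scale = R/||x|| = 5/8.253576 = 0.605798, proj(x) = scale * x
proj(x) = [-1.473361, 3.331889, -3.424576]
Step 3: Dot product.
a^T * proj(x) = 3*(-1.473361) + 1*3.331889 + 5*(-3.424576) = -18.2111


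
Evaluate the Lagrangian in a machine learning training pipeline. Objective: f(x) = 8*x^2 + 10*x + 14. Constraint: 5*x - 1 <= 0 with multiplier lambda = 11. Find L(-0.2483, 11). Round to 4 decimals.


Step 1: Evaluate f(x).
f(-0.2483) = 8*(-0.2483)^2 + 10*(-0.2483) + 14 = 12.0102
Step 2: Evaluate g(x).
g(-0.2483) = 5*-0.2483 - 1 = -2.2415
Step 3: Compute Lagrangian.
L = 12.0102 + 11*-2.2415 = -12.6463


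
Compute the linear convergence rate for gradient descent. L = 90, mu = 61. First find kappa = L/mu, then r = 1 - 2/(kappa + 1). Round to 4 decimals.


Step 1: Compute the condition number.
kappa = L/mu = 90/61 = 1.4754
Step 2: Compute the convergence rate.
r = 1 - 2/(kappa + 1) = 1 - 2*mu/(L + mu) = (L - mu)/(L + mu) = 29/151 = 0.1921


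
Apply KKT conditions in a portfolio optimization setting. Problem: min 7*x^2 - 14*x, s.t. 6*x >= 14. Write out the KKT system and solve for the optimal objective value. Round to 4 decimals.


Step 1: Try lambda = 0 (constraint inactive).
x_unc = 14/(2*7) = 1.0
Check: 6*1.0 = 6.0 < 14 -- violated!
Step 2: Constraint must be active: 6*x = 14
x* = 14/6 = 7/3 = 2.3333 (rounded; the exact value 7/3 is used below)
lambda = (2*7*(7/3) - 14)/6 = 3.1111
Step 3: Compute optimal value.
f(x*) = 7*(7/3)^2 - 14*(7/3) = 5.4444


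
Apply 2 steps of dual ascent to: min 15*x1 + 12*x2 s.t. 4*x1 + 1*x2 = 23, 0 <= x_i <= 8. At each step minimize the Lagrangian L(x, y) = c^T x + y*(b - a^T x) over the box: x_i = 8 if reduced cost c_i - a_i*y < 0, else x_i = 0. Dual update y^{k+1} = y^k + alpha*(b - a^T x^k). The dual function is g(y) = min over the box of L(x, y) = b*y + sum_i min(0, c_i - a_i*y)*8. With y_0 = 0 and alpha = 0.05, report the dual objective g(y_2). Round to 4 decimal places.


Dual ascent for LP: min 15*x1 + 12*x2, 4*x1 + 1*x2 = 23, 0 <= x_i <= 8
Step 1: y^k = 0.0, reduced costs: (15.0, 12.0)
  x^k = (0.0, 0.0), subgradient = b - a^T x = 23.0
  y^{k+1} = 0.0 + 0.05*23.0 = 1.15
Step 2: y^k = 1.15, reduced costs: (10.4, 10.85)
  x^k = (0.0, 0.0), subgradient = b - a^T x = 23.0
  y^{k+1} = 1.15 + 0.05*23.0 = 2.3
Dual objective at y_2 = 2.3: reduced costs (5.8, 9.7), box minimizer x = (0.0, 0.0)
g(y_2) = b*y + (c1 - a1*y)*x1 + (c2 - a2*y)*x2 = 23*2.3 + 5.8*0.0 + 9.7*0.0 = 52.9 + 0.0 + 0.0 = 52.9


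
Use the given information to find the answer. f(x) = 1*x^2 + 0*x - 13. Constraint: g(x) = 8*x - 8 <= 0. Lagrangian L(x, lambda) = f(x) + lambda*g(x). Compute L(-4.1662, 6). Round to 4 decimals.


Step 1: Evaluate f(x).
f(-4.1662) = 1*(-4.1662)^2 + 0*(-4.1662) - 13 = 4.3572
Step 2: Evaluate g(x).
g(-4.1662) = 8*-4.1662 - 8 = -41.3296
Step 3: Compute Lagrangian.
L = 4.3572 + 6*-41.3296 = -243.6204


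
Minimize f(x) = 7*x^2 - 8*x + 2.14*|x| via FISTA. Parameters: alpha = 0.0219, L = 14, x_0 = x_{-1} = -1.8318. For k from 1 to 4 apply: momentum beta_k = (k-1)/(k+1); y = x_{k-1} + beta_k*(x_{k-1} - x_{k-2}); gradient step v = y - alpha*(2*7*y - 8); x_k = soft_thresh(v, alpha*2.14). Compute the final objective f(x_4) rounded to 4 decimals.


FISTA on f(x) = 7*x^2 - 8*x + 2.14*|x|
L = 14, alpha = 0.0219
Iteration 1: beta = 0.0, y = -1.8318 + 0.0*(-1.8318 + 1.8318) = -1.8318
  grad(y) = -33.6452, v = y - alpha*grad = -1.095
  prox(v) = soft_thresh(-1.095, 0.0469) = -1.0481
Iteration 2: beta = 0.3333, y = -1.0481 + 0.3333*(-1.0481 + 1.8318) = -0.7869
  grad(y) = -19.0162, v = y - alpha*grad = -0.3704
  prox(v) = soft_thresh(-0.3704, 0.0469) = -0.3236
Iteration 3: beta = 0.5, y = -0.3236 + 0.5*(-0.3236 + 1.0481) = 0.0387
  grad(y) = -7.4578, v = y - alpha*grad = 0.2021
  prox(v) = soft_thresh(0.2021, 0.0469) = 0.1552
Iteration 4: beta = 0.6, y = 0.1552 + 0.6*(0.1552 + 0.3236) = 0.4424
  grad(y) = -1.806, v = y - alpha*grad = 0.482
  prox(v) = soft_thresh(0.482, 0.0469) = 0.4351
f(x_4) = 7*0.4351^2 - 8*0.4351 + 2.14*|0.4351| = -1.2245


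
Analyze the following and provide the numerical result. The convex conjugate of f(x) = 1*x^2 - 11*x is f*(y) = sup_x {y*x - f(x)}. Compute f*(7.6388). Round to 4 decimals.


f*(y) = sup_x {y*x - a*x^2 - b*x} = sup_x {(y-b)*x - a*x^2}
FOC: (y - b) - 2a*x = 0 => x* = (y - b)/(2a)
x* = (7.6388 + 11)/(2*1) = 9.3194
f*(7.6388) = (y-b)^2/(4a) = (7.6388 + 11)^2/(4*1)
= 347.4049/4 = 86.8512


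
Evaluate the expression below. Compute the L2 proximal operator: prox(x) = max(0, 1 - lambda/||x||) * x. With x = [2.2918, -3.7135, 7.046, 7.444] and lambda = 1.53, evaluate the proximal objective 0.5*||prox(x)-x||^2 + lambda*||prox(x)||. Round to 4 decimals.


Step 1: Compute ||x||.
||x|| = 11.1401
Step 2: Compute scaling factor.
scale = max(0, 1 - 1.53/11.1401) = 0.8627
Step 3: prox(x) = [1.977, -3.2035, 6.0783, 6.4216]
||prox(x)|| = 9.6101
Step 4: Proximal objective.
0.5*||prox-x||^2 = 1.1705
lambda*||prox|| = 14.7035
Total = 15.8739


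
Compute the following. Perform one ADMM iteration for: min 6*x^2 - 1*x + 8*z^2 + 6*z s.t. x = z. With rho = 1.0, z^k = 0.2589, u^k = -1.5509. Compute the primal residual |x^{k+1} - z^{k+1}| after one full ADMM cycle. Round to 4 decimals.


ADMM iteration with rho = 1.0, z^k = 0.2589, u^k = -1.5509
Step 1: x-update.
Minimize 6*x^2 - 1*x + (1.0/2)*(x - 0.2589 - 1.5509)^2
FOC: (2*6 + 1.0)*x = 1 + 1.0*(0.2589 + 1.5509)
x^{k+1} = 0.2161
Step 2: z-update.
Minimize 8*z^2 + 6*z + (1.0/2)*(0.2161 - z - 1.5509)^2
FOC: (2*8 + 1.0)*z = -6 + 1.0*(0.2161 - 1.5509)
z^{k+1} = -0.4315
Step 3: u-update.
u^{k+1} = -1.5509 + 0.2161 + 0.4315 = -0.9033
Step 4: Primal residual = |0.2161 + 0.4315| = 0.6476


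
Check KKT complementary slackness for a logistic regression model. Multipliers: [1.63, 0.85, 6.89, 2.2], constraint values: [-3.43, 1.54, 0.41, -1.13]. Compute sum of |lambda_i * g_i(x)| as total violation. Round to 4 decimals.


KKT complementary slackness check:
lambda_1 * g_1 = 1.63 * -3.43 = -5.5909
lambda_2 * g_2 = 0.85 * 1.54 = 1.309
lambda_3 * g_3 = 6.89 * 0.41 = 2.8249
lambda_4 * g_4 = 2.2 * -1.13 = -2.486
Total violation = 5.5909 + 1.309 + 2.8249 + 2.486 = 12.2108


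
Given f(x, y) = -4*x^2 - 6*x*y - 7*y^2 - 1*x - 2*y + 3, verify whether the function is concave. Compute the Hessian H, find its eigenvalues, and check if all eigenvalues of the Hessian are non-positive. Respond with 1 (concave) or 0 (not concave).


The Hessian of f(x,y) = -4*x^2 - 6*x*y - 7*y^2 - 1*x - 2*y + 3 is:
H = [[-8, -6], [-6, -14]]
Trace = -8 - 14 = -22
Determinant = -8*-14 - (-6)^2 = 76
Discriminant = (-22)^2 - 4*76 = 180.0
Eigenvalues: lambda_1 = -17.7082, lambda_2 = -4.2918
The function is concave.

1


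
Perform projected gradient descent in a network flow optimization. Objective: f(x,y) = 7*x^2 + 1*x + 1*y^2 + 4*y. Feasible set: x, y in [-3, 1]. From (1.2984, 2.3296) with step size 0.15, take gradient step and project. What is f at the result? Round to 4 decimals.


Step 1: Compute gradient at (1.2984, 2.3296).
grad_x = 2*7*1.2984 + 1 = 19.1776
grad_y = 2*1*2.3296 + 4 = 8.6592
Step 2: Gradient step.
x_raw = 1.2984 - 0.15*19.1776 = -1.5782
y_raw = 2.3296 - 0.15*8.6592 = 1.0307
Step 3: Project onto [-3, 1].
x_proj = clip(-1.5782) = -1.5782
y_proj = clip(1.0307) = 1.0
Step 4: Evaluate f.
f(-1.5782, 1.0) = 20.8577


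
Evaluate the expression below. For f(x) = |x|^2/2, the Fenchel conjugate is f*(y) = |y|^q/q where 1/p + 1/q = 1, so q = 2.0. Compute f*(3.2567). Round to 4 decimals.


The conjugate exponent q satisfies 1/p + 1/q = 1.
p = 2, so q = 2/(2 - 1) = 2.0
|y|^q = 3.2567^2.0 = 10.6061
f*(3.2567) = 10.6061 / 2.0 = 5.303


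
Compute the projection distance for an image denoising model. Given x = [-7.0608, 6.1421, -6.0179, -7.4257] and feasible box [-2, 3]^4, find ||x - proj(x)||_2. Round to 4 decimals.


Project each component onto [-2, 3].
clip(-7.0608) = -2.0, clip(6.1421) = 3.0, clip(-6.0179) = -2.0, clip(-7.4257) = -2.0
Projection = [-2.0, 3.0, -2.0, -2.0]
Squared diffs: [25.6117, 9.8728, 16.1435, 29.4382]
Distance = sqrt(81.0662) = 9.0037


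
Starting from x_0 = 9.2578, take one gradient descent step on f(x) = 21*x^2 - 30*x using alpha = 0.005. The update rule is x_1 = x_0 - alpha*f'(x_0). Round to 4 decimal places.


We compute the gradient at x_0 and apply the update.
f'(x) = 42*x - 30
f'(9.2578) = 42*9.2578 - 30 = 358.8276
x_1 = 9.2578 - 0.005*358.8276 = 7.4637


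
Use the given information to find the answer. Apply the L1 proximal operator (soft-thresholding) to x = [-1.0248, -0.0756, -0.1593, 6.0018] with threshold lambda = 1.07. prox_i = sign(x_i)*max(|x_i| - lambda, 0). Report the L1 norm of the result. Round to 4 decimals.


Soft-thresholding with lambda = 1.07:
prox(-1.0248) = sign(-1.0248)*max(|-1.0248| - 1.07, 0) = 0.0
prox(-0.0756) = sign(-0.0756)*max(|-0.0756| - 1.07, 0) = 0.0
prox(-0.1593) = sign(-0.1593)*max(|-0.1593| - 1.07, 0) = 0.0
prox(6.0018) = sign(6.0018)*max(|6.0018| - 1.07, 0) = 4.9318
prox(x) = [0.0, 0.0, 0.0, 4.9318]
||prox(x)||_1 = 0.0 + 0.0 + 0.0 + 4.9318 = 4.9318


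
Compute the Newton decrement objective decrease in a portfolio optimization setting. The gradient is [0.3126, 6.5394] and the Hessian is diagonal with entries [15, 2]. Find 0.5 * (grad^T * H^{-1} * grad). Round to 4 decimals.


Step 1: H is diagonal, so H^(-1) * g = [0.0208, 3.2697].
Step 2: g^T H^(-1) g = sum_i g_i^2 / H_ii
  = (0.3126)^2/15 + (6.5394)^2/2
  = 0.0065 + 21.3819 = 21.3884
Step 3: Objective decrease = 0.5 * g^T H^(-1) g = 10.6942


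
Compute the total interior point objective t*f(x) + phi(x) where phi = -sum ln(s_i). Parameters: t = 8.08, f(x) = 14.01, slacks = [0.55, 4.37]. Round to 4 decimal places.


Step 1: Compute log-barrier.
ln values: [-0.5978, 1.4748]
phi = -(-0.5978 + 1.4748) = -0.8769
Step 2: Compute augmented objective.
t*f(x) = 8.08*14.01 = 113.2008
Total = 113.2008 - 0.8769 = 112.3239


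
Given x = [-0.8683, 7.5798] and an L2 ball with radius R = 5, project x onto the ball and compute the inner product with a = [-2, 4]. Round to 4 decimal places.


Step 1: Compute ||x|| (intermediates to 6 decimals).
||x|| = sqrt((-0.8683)^2 + 7.5798^2) = 7.629372
Step 2: Project.
Since ||x|| > R, scale = R/||x|| = 5/7.629372 = 0.655362, proj(x) = scale * x
proj(x) = [-0.569051, 4.967513]
Step 3: Dot product.
a^T * proj(x) = -2*(-0.569051) + 4*4.967513 = 21.0082


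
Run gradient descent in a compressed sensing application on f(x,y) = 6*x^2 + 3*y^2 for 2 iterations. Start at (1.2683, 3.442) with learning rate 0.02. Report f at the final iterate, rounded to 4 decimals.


Gradient descent on f(x,y) = 6*x^2 + 3*y^2.
Starting point: (1.2683, 3.442), alpha = 0.02
Step 1: grad_x = 2*6*1.2683 = 15.2196, grad_y = 2*3*3.442 = 20.652
  x_1 = 1.2683 - 0.02*15.2196 = 0.9639
  y_1 = 3.442 - 0.02*20.652 = 3.029
Step 2: grad_x = 2*6*0.9639 = 11.5669, grad_y = 2*3*3.029 = 18.1738
  x_2 = 0.9639 - 0.02*11.5669 = 0.7326
  y_2 = 3.029 - 0.02*18.1738 = 2.6655
f(0.7326, 2.6655) = 6*0.7326^2 + 3*2.6655^2 = 24.5344


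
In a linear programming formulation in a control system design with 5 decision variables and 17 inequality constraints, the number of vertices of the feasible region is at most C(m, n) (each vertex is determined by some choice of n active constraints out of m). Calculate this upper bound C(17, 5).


Each vertex corresponds to some choice of n active constraints out of m, so the number of vertices is at most C(m, n) = m! / (n!(m-n)!).
m = 17, n = 5
Numerator: 17 * 16 * 15 * 14 * 13
Denominator: 5! = 120
C(17, 5) = 6188


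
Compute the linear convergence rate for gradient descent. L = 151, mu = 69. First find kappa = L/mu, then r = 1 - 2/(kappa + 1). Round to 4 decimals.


Step 1: Compute the condition number.
kappa = L/mu = 151/69 = 2.1884
Step 2: Compute the convergence rate.
r = 1 - 2/(kappa + 1) = 1 - 2*mu/(L + mu) = (L - mu)/(L + mu) = 82/220 = 0.3727


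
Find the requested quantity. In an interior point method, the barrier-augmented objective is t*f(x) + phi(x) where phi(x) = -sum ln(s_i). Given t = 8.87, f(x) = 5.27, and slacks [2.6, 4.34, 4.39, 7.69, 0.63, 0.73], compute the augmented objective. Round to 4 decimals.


Step 1: Compute log-barrier.
ln values: [0.9555, 1.4679, 1.4793, 2.0399, -0.462, -0.3147]
phi = -(0.9555 + 1.4679 + 1.4793 + 2.0399 - 0.462 - 0.3147) = -5.1659
Step 2: Compute augmented objective.
t*f(x) = 8.87*5.27 = 46.7449
Total = 46.7449 - 5.1659 = 41.579


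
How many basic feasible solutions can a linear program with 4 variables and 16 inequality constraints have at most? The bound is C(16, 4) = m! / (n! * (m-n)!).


Each vertex corresponds to some choice of n active constraints out of m, so the number of vertices is at most C(m, n) = m! / (n!(m-n)!).
m = 16, n = 4
Numerator: 16 * 15 * 14 * 13
Denominator: 4! = 24
C(16, 4) = 1820


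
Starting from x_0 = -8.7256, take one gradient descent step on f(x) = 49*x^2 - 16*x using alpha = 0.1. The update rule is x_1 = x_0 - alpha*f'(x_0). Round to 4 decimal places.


We compute the gradient at x_0 and apply the update.
f'(x) = 98*x - 16
f'(-8.7256) = 98*-8.7256 - 16 = -871.1088
x_1 = -8.7256 - 0.1*-871.1088 = 78.3853


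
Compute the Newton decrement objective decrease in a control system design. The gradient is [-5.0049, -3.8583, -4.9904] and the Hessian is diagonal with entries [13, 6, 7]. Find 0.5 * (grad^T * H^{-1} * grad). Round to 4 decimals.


Step 1: H is diagonal, so H^(-1) * g = [-0.385, -0.6431, -0.7129].
Step 2: g^T H^(-1) g = sum_i g_i^2 / H_ii
  = (-5.0049)^2/13 + (-3.8583)^2/6 + (-4.9904)^2/7
  = 1.9268 + 2.4811 + 3.5577 = 7.9657
Step 3: Objective decrease = 0.5 * g^T H^(-1) g = 3.9828


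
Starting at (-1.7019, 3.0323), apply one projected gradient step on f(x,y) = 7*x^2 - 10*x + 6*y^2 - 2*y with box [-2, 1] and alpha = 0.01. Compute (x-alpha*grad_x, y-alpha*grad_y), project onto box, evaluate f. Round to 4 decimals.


Step 1: Compute gradient at (-1.7019, 3.0323).
grad_x = 2*7*-1.7019 - 10 = -33.8266
grad_y = 2*6*3.0323 - 2 = 34.3876
Step 2: Gradient step.
x_raw = -1.7019 - 0.01*-33.8266 = -1.3636
y_raw = 3.0323 - 0.01*34.3876 = 2.6884
Step 3: Project onto [-2, 1].
x_proj = clip(-1.3636) = -1.3636
y_proj = clip(2.6884) = 1.0
Step 4: Evaluate f.
f(-1.3636, 1.0) = 30.6528


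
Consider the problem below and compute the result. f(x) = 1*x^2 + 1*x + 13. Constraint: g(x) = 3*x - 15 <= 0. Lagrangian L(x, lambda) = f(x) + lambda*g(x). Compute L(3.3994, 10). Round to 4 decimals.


Step 1: Evaluate f(x).
f(3.3994) = 1*3.3994^2 + 1*3.3994 + 13 = 27.9553
Step 2: Evaluate g(x).
g(3.3994) = 3*3.3994 - 15 = -4.8018
Step 3: Compute Lagrangian.
L = 27.9553 + 10*-4.8018 = -20.0627


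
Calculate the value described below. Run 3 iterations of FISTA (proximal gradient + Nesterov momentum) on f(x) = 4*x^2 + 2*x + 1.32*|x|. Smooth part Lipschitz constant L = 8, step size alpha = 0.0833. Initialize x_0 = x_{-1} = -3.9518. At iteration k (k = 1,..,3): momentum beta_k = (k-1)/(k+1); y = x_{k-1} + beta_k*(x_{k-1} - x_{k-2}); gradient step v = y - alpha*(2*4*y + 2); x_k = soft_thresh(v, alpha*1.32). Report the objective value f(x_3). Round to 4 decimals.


FISTA on f(x) = 4*x^2 + 2*x + 1.32*|x|
L = 8, alpha = 0.0833
Iteration 1: beta = 0.0, y = -3.9518 + 0.0*(-3.9518 + 3.9518) = -3.9518
  grad(y) = -29.6144, v = y - alpha*grad = -1.4849
  prox(v) = soft_thresh(-1.4849, 0.11) = -1.375
Iteration 2: beta = 0.3333, y = -1.375 + 0.3333*(-1.375 + 3.9518) = -0.516
  grad(y) = -2.1282, v = y - alpha*grad = -0.3387
  prox(v) = soft_thresh(-0.3387, 0.11) = -0.2288
Iteration 3: beta = 0.5, y = -0.2288 + 0.5*(-0.2288 + 1.375) = 0.3443
  grad(y) = 4.7544, v = y - alpha*grad = -0.0517
  prox(v) = soft_thresh(-0.0517, 0.11) = 0.0
f(x_3) = 4*0.0^2 + 2*0.0 + 1.32*|0.0| = 0.0


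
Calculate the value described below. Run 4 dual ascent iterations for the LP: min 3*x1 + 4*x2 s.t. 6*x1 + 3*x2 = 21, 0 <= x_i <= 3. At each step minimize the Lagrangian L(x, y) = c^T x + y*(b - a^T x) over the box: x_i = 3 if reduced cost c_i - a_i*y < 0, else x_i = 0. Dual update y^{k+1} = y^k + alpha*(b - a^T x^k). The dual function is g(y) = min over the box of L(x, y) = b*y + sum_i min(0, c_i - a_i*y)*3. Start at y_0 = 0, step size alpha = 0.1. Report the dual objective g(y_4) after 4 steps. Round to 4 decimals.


Dual ascent for LP: min 3*x1 + 4*x2, 6*x1 + 3*x2 = 21, 0 <= x_i <= 3
Step 1: y^k = 0.0, reduced costs: (3.0, 4.0)
  x^k = (0.0, 0.0), subgradient = b - a^T x = 21.0
  y^{k+1} = 0.0 + 0.1*21.0 = 2.1
Step 2: y^k = 2.1, reduced costs: (-9.6, -2.3)
  x^k = (3.0, 3.0), subgradient = b - a^T x = -6.0
  y^{k+1} = 2.1 + 0.1*-6.0 = 1.5
Step 3: y^k = 1.5, reduced costs: (-6.0, -0.5)
  x^k = (3.0, 3.0), subgradient = b - a^T x = -6.0
  y^{k+1} = 1.5 + 0.1*-6.0 = 0.9
Step 4: y^k = 0.9, reduced costs: (-2.4, 1.3)
  x^k = (3.0, 0.0), subgradient = b - a^T x = 3.0
  y^{k+1} = 0.9 + 0.1*3.0 = 1.2
Dual objective at y_4 = 1.2: reduced costs (-4.2, 0.4), box minimizer x = (3.0, 0.0)
g(y_4) = b*y + (c1 - a1*y)*x1 + (c2 - a2*y)*x2 = 21*1.2 + (-4.2)*3.0 + 0.4*0.0 = 25.2 - 12.6 + 0.0 = 12.6


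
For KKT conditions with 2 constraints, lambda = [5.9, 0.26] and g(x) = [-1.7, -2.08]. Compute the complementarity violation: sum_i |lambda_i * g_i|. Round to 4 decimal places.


KKT complementary slackness check:
lambda_1 * g_1 = 5.9 * -1.7 = -10.03
lambda_2 * g_2 = 0.26 * -2.08 = -0.5408
Total violation = 10.03 + 0.5408 = 10.5708


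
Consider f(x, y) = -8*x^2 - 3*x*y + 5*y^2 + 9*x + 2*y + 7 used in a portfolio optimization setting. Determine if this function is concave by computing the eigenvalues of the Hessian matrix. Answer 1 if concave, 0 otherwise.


The Hessian of f(x,y) = -8*x^2 - 3*x*y + 5*y^2 + 9*x + 2*y + 7 is:
H = [[-16, -3], [-3, 10]]
Trace = -16 + 10 = -6
Determinant = -16*10 - (-3)^2 = -169
Discriminant = (-6)^2 - 4*-169 = 712.0
Eigenvalues: lambda_1 = -16.3417, lambda_2 = 10.3417
The function is not concave.

0


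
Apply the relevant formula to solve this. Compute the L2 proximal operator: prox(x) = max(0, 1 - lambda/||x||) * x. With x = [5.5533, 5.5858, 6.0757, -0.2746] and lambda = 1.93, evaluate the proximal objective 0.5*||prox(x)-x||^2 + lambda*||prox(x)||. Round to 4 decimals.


Step 1: Compute ||x||.
||x|| = 9.9514
Step 2: Compute scaling factor.
scale = max(0, 1 - 1.93/9.9514) = 0.8061
Step 3: prox(x) = [4.4763, 4.5025, 4.8974, -0.2213]
||prox(x)|| = 8.0214
Step 4: Proximal objective.
0.5*||prox-x||^2 = 1.8625
lambda*||prox|| = 15.4813
Total = 17.3437


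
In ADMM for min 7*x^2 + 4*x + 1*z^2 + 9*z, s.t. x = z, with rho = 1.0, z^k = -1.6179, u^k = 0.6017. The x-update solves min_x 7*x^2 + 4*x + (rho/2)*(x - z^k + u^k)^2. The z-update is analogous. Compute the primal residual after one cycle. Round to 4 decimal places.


ADMM iteration with rho = 1.0, z^k = -1.6179, u^k = 0.6017
Step 1: x-update.
Minimize 7*x^2 + 4*x + (1.0/2)*(x + 1.6179 + 0.6017)^2
FOC: (2*7 + 1.0)*x = -4 + 1.0*(-1.6179 - 0.6017)
x^{k+1} = -0.4146
Step 2: z-update.
Minimize 1*z^2 + 9*z + (1.0/2)*(-0.4146 - z + 0.6017)^2
FOC: (2*1 + 1.0)*z = -9 + 1.0*(-0.4146 + 0.6017)
z^{k+1} = -2.9376
Step 3: u-update.
u^{k+1} = 0.6017 - 0.4146 + 2.9376 = 3.1247
Step 4: Primal residual = |-0.4146 + 2.9376| = 2.523
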